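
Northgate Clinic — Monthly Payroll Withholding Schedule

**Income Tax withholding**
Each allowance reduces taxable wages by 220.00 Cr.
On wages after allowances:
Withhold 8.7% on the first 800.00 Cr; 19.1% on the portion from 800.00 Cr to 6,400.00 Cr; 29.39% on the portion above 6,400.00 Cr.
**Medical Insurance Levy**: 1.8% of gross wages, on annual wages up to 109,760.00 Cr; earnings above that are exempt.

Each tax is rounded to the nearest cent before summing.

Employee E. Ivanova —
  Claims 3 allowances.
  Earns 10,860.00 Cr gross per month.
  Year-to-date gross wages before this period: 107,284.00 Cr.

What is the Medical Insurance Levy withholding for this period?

44.57 Cr

Medical Insurance Levy: cap 109,760.00 Cr − YTD 107,284.00 Cr = 2,476.00 Cr subject; 1.8% × 2,476.00 Cr = 44.57 Cr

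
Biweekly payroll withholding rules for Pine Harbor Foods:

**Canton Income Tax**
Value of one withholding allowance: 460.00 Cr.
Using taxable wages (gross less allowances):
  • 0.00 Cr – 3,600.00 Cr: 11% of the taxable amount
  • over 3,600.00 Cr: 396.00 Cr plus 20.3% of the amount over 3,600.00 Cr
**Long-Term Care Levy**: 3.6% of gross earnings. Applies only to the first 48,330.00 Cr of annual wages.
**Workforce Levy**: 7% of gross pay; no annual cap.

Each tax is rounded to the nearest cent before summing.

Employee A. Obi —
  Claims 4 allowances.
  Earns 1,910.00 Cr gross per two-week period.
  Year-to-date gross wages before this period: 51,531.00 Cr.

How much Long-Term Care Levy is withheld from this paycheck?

Long-Term Care Levy: YTD 51,531.00 Cr ≥ cap 48,330.00 Cr → 0.00 Cr

0.00 Cr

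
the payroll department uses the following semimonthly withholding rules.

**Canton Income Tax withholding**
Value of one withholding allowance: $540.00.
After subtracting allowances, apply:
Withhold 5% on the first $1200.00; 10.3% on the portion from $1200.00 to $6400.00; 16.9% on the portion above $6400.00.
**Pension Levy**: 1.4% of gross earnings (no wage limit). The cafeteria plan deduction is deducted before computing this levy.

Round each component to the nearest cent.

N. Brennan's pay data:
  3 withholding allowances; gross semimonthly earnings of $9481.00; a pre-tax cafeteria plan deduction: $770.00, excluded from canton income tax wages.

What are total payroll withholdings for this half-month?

Canton Income Tax: taxable = $9481.00 − $770.00 − 3×$540.00 = $7091.00
  $595.60 + 16.9% × ($7091.00 − $6400.00) = $595.60 + 16.9% × $691.00 = $712.38
Pension Levy: 1.4% × $8711.00 = $121.95
Total: $712.38 + $121.95 = $834.33

$834.33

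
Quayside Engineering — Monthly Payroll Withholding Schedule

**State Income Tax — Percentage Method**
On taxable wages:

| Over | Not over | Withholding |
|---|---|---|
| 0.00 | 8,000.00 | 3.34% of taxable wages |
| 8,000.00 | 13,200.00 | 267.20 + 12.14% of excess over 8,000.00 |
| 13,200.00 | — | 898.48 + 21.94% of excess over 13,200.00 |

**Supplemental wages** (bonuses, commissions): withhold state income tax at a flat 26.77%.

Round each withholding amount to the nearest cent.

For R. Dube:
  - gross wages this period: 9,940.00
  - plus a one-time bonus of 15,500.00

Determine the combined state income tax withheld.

State Income Tax: taxable = 9,940.00
  267.20 + 12.14% × (9,940.00 − 8,000.00) = 267.20 + 12.14% × 1,940.00 = 502.72
Supplemental (26.77% flat on bonus): 26.77% × 15,500.00 = 4,149.35
Total state income tax: 502.72 + 4,149.35 = 4,652.07

4,652.07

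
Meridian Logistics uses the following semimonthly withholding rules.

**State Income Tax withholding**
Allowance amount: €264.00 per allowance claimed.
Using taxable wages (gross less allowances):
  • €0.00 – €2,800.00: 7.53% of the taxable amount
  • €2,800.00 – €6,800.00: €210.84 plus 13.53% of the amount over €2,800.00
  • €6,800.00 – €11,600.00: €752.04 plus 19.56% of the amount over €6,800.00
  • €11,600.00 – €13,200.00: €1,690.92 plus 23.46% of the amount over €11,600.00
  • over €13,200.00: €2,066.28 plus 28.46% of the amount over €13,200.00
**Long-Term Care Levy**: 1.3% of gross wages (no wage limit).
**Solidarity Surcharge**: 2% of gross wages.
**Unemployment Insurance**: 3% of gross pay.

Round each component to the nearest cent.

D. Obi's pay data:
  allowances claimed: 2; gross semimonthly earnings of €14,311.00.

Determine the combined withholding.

€3,133.79

State Income Tax: taxable = €14,311.00 − 2×€264.00 = €13,783.00
  €2,066.28 + 28.46% × (€13,783.00 − €13,200.00) = €2,066.28 + 28.46% × €583.00 = €2,232.20
Long-Term Care Levy: 1.3% × €14,311.00 = €186.04
Solidarity Surcharge: 2% × €14,311.00 = €286.22
Unemployment Insurance: 3% × €14,311.00 = €429.33
Total: €2,232.20 + €186.04 + €286.22 + €429.33 = €3,133.79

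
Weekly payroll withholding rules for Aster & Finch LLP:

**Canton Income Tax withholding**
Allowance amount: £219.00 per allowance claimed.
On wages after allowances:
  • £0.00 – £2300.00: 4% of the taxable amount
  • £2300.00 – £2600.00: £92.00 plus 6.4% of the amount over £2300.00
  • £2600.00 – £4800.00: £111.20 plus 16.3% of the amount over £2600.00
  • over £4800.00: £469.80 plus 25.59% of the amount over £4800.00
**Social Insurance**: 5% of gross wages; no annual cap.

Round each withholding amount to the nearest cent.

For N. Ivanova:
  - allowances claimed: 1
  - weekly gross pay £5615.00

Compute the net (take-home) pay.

Canton Income Tax: taxable = £5615.00 − 1×£219.00 = £5396.00
  £469.80 + 25.59% × (£5396.00 − £4800.00) = £469.80 + 25.59% × £596.00 = £622.32
Social Insurance: 5% × £5615.00 = £280.75
Total withheld: £622.32 + £280.75 = £903.07
Net pay: £5615.00 − £903.07 = £4711.93

£4711.93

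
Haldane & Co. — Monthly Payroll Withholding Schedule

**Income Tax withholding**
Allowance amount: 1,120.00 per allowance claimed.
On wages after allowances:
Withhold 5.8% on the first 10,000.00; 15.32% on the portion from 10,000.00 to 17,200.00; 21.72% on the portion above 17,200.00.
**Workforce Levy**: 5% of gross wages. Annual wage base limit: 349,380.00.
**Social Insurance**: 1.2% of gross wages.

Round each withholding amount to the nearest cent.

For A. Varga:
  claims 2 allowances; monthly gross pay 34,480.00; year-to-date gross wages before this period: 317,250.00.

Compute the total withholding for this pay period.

Income Tax: taxable = 34,480.00 − 2×1,120.00 = 32,240.00
  1,683.04 + 21.72% × (32,240.00 − 17,200.00) = 1,683.04 + 21.72% × 15,040.00 = 4,949.73
Workforce Levy: cap 349,380.00 − YTD 317,250.00 = 32,130.00 subject; 5% × 32,130.00 = 1,606.50
Social Insurance: 1.2% × 34,480.00 = 413.76
Total: 4,949.73 + 1,606.50 + 413.76 = 6,969.99

6,969.99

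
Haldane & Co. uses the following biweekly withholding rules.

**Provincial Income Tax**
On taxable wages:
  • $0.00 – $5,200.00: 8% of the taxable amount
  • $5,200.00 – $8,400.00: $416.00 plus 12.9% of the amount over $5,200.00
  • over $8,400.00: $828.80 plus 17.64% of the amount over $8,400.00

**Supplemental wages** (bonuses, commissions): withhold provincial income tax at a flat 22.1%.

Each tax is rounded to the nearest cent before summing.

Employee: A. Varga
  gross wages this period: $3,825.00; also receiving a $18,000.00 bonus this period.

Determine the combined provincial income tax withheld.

Provincial Income Tax: taxable = $3,825.00
  8% × $3,825.00 = $306.00
Supplemental (22.1% flat on bonus): 22.1% × $18,000.00 = $3,978.00
Total provincial income tax: $306.00 + $3,978.00 = $4,284.00

$4,284.00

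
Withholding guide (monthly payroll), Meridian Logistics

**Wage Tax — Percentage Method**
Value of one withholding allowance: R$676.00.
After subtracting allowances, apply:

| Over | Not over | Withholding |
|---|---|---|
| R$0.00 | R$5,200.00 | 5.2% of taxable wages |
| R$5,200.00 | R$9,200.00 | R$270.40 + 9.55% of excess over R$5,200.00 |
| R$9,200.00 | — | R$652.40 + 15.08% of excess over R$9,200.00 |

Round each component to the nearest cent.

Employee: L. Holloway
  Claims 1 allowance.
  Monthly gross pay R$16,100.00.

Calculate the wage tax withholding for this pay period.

R$1,590.98

Wage Tax: taxable = R$16,100.00 − 1×R$676.00 = R$15,424.00
  R$652.40 + 15.08% × (R$15,424.00 − R$9,200.00) = R$652.40 + 15.08% × R$6,224.00 = R$1,590.98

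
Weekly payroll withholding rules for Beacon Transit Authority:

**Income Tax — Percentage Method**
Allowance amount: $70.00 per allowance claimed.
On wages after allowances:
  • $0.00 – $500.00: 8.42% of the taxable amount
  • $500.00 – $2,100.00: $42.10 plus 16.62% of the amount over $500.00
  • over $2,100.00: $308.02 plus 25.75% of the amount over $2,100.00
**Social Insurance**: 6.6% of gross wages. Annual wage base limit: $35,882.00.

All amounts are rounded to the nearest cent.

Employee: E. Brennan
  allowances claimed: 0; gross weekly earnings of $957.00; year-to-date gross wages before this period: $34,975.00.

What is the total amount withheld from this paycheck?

$177.91

Income Tax: taxable = $957.00
  $42.10 + 16.62% × ($957.00 − $500.00) = $42.10 + 16.62% × $457.00 = $118.05
Social Insurance: cap $35,882.00 − YTD $34,975.00 = $907.00 subject; 6.6% × $907.00 = $59.86
Total: $118.05 + $59.86 = $177.91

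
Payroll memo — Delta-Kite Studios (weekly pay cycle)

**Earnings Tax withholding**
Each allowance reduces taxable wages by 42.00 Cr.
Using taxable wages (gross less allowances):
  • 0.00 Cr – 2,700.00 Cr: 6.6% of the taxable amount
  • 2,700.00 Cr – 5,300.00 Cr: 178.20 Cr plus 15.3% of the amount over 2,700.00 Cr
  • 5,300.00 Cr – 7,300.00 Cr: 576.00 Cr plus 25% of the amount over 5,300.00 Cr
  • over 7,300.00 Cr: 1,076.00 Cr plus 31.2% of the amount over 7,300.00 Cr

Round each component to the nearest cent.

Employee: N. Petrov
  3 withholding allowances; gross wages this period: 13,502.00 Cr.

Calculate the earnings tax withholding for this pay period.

2,971.71 Cr

Earnings Tax: taxable = 13,502.00 Cr − 3×42.00 Cr = 13,376.00 Cr
  1,076.00 Cr + 31.2% × (13,376.00 Cr − 7,300.00 Cr) = 1,076.00 Cr + 31.2% × 6,076.00 Cr = 2,971.71 Cr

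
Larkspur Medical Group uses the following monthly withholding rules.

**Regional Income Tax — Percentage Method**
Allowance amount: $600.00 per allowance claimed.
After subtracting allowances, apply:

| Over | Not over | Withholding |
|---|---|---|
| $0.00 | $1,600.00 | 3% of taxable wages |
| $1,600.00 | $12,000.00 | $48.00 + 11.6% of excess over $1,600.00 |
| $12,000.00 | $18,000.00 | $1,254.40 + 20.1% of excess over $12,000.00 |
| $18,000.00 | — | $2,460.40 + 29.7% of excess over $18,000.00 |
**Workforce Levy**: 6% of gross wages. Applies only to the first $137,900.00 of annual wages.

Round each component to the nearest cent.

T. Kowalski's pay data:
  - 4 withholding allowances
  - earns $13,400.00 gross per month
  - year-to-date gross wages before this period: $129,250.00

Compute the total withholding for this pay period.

$1,657.40

Regional Income Tax: taxable = $13,400.00 − 4×$600.00 = $11,000.00
  $48.00 + 11.6% × ($11,000.00 − $1,600.00) = $48.00 + 11.6% × $9,400.00 = $1,138.40
Workforce Levy: cap $137,900.00 − YTD $129,250.00 = $8,650.00 subject; 6% × $8,650.00 = $519.00
Total: $1,138.40 + $519.00 = $1,657.40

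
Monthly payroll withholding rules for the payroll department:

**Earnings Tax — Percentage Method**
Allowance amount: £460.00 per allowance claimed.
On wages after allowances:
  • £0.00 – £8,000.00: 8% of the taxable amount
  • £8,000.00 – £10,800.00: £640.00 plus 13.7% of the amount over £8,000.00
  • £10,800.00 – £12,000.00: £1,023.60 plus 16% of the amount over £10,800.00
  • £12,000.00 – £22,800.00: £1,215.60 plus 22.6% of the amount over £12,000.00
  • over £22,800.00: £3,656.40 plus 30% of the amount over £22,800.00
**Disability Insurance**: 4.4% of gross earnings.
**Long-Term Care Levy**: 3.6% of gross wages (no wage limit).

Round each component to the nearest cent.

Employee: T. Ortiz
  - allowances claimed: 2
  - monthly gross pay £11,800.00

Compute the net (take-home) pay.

Earnings Tax: taxable = £11,800.00 − 2×£460.00 = £10,880.00
  £1,023.60 + 16% × (£10,880.00 − £10,800.00) = £1,023.60 + 16% × £80.00 = £1,036.40
Disability Insurance: 4.4% × £11,800.00 = £519.20
Long-Term Care Levy: 3.6% × £11,800.00 = £424.80
Total withheld: £1,036.40 + £519.20 + £424.80 = £1,980.40
Net pay: £11,800.00 − £1,980.40 = £9,819.60

£9,819.60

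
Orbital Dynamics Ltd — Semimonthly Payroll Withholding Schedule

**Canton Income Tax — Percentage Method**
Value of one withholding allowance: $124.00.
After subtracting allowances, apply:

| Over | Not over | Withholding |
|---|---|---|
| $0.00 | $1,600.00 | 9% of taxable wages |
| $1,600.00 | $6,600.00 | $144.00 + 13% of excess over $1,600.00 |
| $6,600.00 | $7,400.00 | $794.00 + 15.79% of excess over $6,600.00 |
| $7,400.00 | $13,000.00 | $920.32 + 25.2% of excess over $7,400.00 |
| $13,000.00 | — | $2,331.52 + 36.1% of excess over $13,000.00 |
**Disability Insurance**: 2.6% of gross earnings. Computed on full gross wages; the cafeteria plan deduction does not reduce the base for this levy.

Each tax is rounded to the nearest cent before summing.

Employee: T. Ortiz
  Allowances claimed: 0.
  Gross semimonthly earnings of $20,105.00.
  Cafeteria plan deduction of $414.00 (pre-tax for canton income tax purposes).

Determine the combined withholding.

$5,269.70

Canton Income Tax: taxable = $20,105.00 − $414.00 = $19,691.00
  $2,331.52 + 36.1% × ($19,691.00 − $13,000.00) = $2,331.52 + 36.1% × $6,691.00 = $4,746.97
Disability Insurance: 2.6% × $20,105.00 = $522.73
Total: $4,746.97 + $522.73 = $5,269.70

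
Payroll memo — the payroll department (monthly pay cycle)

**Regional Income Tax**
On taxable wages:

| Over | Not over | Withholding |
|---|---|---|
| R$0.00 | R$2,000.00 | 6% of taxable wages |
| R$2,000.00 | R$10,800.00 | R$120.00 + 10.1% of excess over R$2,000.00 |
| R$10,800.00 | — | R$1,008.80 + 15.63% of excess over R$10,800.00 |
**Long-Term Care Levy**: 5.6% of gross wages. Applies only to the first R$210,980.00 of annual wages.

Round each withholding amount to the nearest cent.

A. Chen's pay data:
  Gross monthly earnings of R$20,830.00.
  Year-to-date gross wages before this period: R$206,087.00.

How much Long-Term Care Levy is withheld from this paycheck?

R$274.01

Long-Term Care Levy: cap R$210,980.00 − YTD R$206,087.00 = R$4,893.00 subject; 5.6% × R$4,893.00 = R$274.01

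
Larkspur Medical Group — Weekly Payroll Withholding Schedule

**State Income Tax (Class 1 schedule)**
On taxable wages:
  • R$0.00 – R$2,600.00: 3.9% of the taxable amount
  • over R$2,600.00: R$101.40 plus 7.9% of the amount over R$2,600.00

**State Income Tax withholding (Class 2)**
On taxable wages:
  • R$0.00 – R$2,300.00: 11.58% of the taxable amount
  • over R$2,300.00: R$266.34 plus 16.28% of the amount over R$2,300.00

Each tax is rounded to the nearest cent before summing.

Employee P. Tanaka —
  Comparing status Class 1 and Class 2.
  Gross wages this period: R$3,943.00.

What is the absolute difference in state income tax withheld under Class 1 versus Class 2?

State Income Tax (Class 1): taxable = R$3,943.00
  R$101.40 + 7.9% × (R$3,943.00 − R$2,600.00) = R$101.40 + 7.9% × R$1,343.00 = R$207.50
State Income Tax (Class 2): taxable = R$3,943.00
  R$266.34 + 16.28% × (R$3,943.00 − R$2,300.00) = R$266.34 + 16.28% × R$1,643.00 = R$533.82
Difference: |R$207.50 − R$533.82| = R$326.32 (higher under Class 2)

R$326.32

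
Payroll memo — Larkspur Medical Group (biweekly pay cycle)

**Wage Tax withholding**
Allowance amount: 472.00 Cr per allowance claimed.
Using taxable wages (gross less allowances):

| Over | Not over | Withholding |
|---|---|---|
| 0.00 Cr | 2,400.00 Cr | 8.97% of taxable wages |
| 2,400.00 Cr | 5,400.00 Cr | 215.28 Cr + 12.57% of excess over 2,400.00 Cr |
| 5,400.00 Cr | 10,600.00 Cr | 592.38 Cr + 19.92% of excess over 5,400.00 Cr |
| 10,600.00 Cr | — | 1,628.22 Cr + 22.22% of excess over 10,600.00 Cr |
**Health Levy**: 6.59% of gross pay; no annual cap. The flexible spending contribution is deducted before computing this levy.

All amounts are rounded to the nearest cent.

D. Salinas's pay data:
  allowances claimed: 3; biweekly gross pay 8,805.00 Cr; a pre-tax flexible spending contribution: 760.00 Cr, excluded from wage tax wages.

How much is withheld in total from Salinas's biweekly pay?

1,367.37 Cr

Wage Tax: taxable = 8,805.00 Cr − 760.00 Cr − 3×472.00 Cr = 6,629.00 Cr
  592.38 Cr + 19.92% × (6,629.00 Cr − 5,400.00 Cr) = 592.38 Cr + 19.92% × 1,229.00 Cr = 837.20 Cr
Health Levy: 6.59% × 8,045.00 Cr = 530.17 Cr
Total: 837.20 Cr + 530.17 Cr = 1,367.37 Cr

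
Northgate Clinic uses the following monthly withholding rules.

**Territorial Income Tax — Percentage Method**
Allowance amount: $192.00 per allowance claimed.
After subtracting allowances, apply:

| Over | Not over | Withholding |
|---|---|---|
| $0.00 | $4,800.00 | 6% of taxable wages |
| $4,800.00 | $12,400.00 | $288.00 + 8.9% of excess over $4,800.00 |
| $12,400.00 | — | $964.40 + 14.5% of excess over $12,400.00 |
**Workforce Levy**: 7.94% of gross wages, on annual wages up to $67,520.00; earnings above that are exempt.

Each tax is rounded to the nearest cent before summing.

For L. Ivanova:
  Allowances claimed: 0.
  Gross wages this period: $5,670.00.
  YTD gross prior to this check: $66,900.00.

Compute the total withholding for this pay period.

$414.66

Territorial Income Tax: taxable = $5,670.00
  $288.00 + 8.9% × ($5,670.00 − $4,800.00) = $288.00 + 8.9% × $870.00 = $365.43
Workforce Levy: cap $67,520.00 − YTD $66,900.00 = $620.00 subject; 7.94% × $620.00 = $49.23
Total: $365.43 + $49.23 = $414.66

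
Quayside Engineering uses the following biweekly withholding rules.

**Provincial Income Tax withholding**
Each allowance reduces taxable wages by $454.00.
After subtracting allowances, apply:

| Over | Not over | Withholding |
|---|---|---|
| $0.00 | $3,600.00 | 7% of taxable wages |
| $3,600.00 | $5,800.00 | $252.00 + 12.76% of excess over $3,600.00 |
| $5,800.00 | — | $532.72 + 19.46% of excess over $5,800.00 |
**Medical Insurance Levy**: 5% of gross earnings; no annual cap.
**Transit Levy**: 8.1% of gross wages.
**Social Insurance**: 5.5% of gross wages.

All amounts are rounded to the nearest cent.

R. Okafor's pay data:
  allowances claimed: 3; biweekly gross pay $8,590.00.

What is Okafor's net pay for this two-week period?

$6,181.65

Provincial Income Tax: taxable = $8,590.00 − 3×$454.00 = $7,228.00
  $532.72 + 19.46% × ($7,228.00 − $5,800.00) = $532.72 + 19.46% × $1,428.00 = $810.61
Medical Insurance Levy: 5% × $8,590.00 = $429.50
Transit Levy: 8.1% × $8,590.00 = $695.79
Social Insurance: 5.5% × $8,590.00 = $472.45
Total withheld: $810.61 + $429.50 + $695.79 + $472.45 = $2,408.35
Net pay: $8,590.00 − $2,408.35 = $6,181.65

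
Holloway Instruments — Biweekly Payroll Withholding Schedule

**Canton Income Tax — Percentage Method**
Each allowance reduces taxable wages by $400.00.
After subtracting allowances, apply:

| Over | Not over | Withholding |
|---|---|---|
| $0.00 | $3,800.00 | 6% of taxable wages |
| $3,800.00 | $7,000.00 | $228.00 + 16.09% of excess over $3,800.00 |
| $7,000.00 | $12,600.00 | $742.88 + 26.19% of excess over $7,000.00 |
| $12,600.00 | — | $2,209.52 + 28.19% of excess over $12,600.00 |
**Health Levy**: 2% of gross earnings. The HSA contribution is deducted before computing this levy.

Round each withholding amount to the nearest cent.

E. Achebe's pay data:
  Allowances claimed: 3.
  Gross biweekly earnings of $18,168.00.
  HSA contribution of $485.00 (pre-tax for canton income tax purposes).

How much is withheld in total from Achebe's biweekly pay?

Canton Income Tax: taxable = $18,168.00 − $485.00 − 3×$400.00 = $16,483.00
  $2,209.52 + 28.19% × ($16,483.00 − $12,600.00) = $2,209.52 + 28.19% × $3,883.00 = $3,304.14
Health Levy: 2% × $17,683.00 = $353.66
Total: $3,304.14 + $353.66 = $3,657.80

$3,657.80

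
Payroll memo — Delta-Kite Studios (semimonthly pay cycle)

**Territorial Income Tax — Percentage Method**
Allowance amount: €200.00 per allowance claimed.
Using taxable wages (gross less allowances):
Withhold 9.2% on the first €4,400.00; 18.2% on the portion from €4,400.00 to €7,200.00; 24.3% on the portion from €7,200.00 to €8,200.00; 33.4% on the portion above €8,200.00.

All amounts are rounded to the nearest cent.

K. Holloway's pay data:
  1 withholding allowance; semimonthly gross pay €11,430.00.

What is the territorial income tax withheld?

€2,169.42

Territorial Income Tax: taxable = €11,430.00 − 1×€200.00 = €11,230.00
  €1,157.40 + 33.4% × (€11,230.00 − €8,200.00) = €1,157.40 + 33.4% × €3,030.00 = €2,169.42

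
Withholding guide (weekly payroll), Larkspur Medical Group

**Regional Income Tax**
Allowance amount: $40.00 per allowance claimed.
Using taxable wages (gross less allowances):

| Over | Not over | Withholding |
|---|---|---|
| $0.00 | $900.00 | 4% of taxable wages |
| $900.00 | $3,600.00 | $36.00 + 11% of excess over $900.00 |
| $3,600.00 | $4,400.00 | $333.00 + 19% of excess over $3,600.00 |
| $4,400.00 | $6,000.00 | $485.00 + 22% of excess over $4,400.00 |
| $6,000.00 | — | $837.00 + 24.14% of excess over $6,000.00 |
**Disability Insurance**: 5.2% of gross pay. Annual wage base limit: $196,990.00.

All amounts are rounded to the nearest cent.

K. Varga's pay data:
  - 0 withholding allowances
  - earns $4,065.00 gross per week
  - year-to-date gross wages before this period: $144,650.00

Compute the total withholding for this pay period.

$632.73

Regional Income Tax: taxable = $4,065.00
  $333.00 + 19% × ($4,065.00 − $3,600.00) = $333.00 + 19% × $465.00 = $421.35
Disability Insurance: 5.2% × $4,065.00 = $211.38
Total: $421.35 + $211.38 = $632.73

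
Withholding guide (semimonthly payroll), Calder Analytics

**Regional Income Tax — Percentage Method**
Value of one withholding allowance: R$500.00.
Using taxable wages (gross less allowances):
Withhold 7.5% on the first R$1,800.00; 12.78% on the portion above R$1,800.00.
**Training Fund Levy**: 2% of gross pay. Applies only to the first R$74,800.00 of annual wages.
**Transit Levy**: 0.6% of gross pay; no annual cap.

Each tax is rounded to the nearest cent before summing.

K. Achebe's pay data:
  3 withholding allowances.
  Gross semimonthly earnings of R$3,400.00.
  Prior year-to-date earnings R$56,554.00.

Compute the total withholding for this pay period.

R$236.18

Regional Income Tax: taxable = R$3,400.00 − 3×R$500.00 = R$1,900.00
  R$135.00 + 12.78% × (R$1,900.00 − R$1,800.00) = R$135.00 + 12.78% × R$100.00 = R$147.78
Training Fund Levy: 2% × R$3,400.00 = R$68.00
Transit Levy: 0.6% × R$3,400.00 = R$20.40
Total: R$147.78 + R$68.00 + R$20.40 = R$236.18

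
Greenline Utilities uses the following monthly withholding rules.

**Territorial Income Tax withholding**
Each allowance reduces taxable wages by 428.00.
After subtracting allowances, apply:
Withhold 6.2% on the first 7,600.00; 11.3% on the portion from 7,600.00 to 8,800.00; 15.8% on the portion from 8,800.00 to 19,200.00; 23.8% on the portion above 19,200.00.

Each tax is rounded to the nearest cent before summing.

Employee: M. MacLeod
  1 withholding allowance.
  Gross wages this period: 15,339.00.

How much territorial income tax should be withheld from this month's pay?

Territorial Income Tax: taxable = 15,339.00 − 1×428.00 = 14,911.00
  606.80 + 15.8% × (14,911.00 − 8,800.00) = 606.80 + 15.8% × 6,111.00 = 1,572.34

1,572.34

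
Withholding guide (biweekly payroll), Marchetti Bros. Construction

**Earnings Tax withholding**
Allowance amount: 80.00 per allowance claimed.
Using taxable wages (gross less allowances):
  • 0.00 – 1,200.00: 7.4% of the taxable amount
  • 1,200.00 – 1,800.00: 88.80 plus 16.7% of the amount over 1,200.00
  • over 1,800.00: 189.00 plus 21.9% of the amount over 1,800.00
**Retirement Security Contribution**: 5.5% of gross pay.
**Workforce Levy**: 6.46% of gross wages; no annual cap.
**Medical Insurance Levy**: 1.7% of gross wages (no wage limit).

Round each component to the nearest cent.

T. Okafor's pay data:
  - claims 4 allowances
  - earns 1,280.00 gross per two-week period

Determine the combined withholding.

245.89

Earnings Tax: taxable = 1,280.00 − 4×80.00 = 960.00
  7.4% × 960.00 = 71.04
Retirement Security Contribution: 5.5% × 1,280.00 = 70.40
Workforce Levy: 6.46% × 1,280.00 = 82.69
Medical Insurance Levy: 1.7% × 1,280.00 = 21.76
Total: 71.04 + 70.40 + 82.69 + 21.76 = 245.89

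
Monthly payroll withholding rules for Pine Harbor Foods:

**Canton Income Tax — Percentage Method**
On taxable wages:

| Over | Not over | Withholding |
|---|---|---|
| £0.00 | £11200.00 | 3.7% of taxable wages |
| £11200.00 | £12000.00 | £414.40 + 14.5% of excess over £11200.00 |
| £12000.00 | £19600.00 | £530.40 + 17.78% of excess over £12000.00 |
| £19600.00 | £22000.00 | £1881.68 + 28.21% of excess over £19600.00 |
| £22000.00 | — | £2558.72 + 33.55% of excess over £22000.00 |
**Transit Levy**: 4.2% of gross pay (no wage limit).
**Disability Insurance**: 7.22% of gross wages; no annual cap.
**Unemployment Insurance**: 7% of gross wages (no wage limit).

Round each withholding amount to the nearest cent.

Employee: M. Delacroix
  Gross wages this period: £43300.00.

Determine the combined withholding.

£17680.73

Canton Income Tax: taxable = £43300.00
  £2558.72 + 33.55% × (£43300.00 − £22000.00) = £2558.72 + 33.55% × £21300.00 = £9704.87
Transit Levy: 4.2% × £43300.00 = £1818.60
Disability Insurance: 7.22% × £43300.00 = £3126.26
Unemployment Insurance: 7% × £43300.00 = £3031.00
Total: £9704.87 + £1818.60 + £3126.26 + £3031.00 = £17680.73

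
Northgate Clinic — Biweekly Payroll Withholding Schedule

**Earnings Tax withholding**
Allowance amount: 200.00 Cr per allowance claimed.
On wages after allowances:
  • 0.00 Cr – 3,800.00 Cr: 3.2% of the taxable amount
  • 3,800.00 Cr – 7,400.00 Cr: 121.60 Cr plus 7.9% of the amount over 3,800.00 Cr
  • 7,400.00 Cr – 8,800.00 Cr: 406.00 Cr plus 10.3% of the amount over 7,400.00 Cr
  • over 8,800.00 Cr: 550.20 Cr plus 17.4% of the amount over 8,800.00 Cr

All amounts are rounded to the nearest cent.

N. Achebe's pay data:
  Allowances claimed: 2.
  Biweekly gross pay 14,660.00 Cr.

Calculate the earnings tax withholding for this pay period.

Earnings Tax: taxable = 14,660.00 Cr − 2×200.00 Cr = 14,260.00 Cr
  550.20 Cr + 17.4% × (14,260.00 Cr − 8,800.00 Cr) = 550.20 Cr + 17.4% × 5,460.00 Cr = 1,500.24 Cr

1,500.24 Cr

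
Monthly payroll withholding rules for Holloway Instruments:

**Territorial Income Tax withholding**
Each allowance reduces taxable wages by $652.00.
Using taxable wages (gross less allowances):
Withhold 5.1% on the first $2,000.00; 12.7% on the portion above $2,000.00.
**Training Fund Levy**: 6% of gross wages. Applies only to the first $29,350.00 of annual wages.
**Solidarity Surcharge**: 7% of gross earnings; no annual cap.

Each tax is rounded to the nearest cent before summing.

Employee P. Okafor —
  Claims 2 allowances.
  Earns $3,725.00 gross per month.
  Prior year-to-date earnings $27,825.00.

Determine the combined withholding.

$507.72

Territorial Income Tax: taxable = $3,725.00 − 2×$652.00 = $2,421.00
  $102.00 + 12.7% × ($2,421.00 − $2,000.00) = $102.00 + 12.7% × $421.00 = $155.47
Training Fund Levy: cap $29,350.00 − YTD $27,825.00 = $1,525.00 subject; 6% × $1,525.00 = $91.50
Solidarity Surcharge: 7% × $3,725.00 = $260.75
Total: $155.47 + $91.50 + $260.75 = $507.72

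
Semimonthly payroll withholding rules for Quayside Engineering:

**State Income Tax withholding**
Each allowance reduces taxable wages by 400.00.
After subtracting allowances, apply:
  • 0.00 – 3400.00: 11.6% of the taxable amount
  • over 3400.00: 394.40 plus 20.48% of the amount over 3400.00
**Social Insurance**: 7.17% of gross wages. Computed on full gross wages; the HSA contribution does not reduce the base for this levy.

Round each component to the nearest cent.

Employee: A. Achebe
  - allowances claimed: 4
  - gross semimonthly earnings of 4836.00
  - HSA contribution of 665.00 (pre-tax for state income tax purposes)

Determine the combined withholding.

644.98

State Income Tax: taxable = 4836.00 − 665.00 − 4×400.00 = 2571.00
  11.6% × 2571.00 = 298.24
Social Insurance: 7.17% × 4836.00 = 346.74
Total: 298.24 + 346.74 = 644.98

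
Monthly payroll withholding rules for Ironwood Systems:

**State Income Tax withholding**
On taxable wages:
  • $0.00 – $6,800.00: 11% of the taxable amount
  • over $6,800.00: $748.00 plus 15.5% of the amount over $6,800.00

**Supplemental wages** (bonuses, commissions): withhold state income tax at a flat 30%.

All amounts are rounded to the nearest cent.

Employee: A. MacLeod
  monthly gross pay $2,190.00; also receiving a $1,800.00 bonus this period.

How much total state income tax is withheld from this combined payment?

State Income Tax: taxable = $2,190.00
  11% × $2,190.00 = $240.90
Supplemental (30% flat on bonus): 30% × $1,800.00 = $540.00
Total state income tax: $240.90 + $540.00 = $780.90

$780.90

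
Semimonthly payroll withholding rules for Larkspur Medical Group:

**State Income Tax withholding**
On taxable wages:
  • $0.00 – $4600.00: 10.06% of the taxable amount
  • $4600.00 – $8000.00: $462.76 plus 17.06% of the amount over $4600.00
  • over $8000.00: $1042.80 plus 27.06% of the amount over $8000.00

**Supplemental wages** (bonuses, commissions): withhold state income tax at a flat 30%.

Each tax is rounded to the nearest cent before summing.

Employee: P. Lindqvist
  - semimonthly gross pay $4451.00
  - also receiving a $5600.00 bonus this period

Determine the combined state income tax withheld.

$2127.77

State Income Tax: taxable = $4451.00
  10.06% × $4451.00 = $447.77
Supplemental (30% flat on bonus): 30% × $5600.00 = $1680.00
Total state income tax: $447.77 + $1680.00 = $2127.77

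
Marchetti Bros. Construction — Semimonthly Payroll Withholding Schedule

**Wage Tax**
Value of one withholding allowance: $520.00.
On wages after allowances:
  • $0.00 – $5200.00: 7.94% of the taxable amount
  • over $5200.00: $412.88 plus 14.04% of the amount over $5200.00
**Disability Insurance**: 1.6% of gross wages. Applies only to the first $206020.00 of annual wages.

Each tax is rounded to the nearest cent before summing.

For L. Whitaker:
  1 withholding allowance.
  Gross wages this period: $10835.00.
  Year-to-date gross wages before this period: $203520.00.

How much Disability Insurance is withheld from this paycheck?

Disability Insurance: cap $206020.00 − YTD $203520.00 = $2500.00 subject; 1.6% × $2500.00 = $40.00

$40.00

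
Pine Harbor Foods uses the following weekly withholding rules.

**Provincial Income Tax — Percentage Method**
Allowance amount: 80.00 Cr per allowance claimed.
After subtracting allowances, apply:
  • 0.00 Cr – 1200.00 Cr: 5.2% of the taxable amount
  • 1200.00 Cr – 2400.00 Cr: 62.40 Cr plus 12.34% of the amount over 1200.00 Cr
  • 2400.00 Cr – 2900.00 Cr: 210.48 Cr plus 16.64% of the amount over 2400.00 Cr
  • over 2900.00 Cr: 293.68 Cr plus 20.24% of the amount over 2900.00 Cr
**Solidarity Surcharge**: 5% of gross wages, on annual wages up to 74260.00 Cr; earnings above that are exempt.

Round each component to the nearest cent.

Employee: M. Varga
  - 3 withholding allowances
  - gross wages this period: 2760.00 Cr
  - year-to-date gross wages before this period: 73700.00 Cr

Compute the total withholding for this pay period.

Provincial Income Tax: taxable = 2760.00 Cr − 3×80.00 Cr = 2520.00 Cr
  210.48 Cr + 16.64% × (2520.00 Cr − 2400.00 Cr) = 210.48 Cr + 16.64% × 120.00 Cr = 230.45 Cr
Solidarity Surcharge: cap 74260.00 Cr − YTD 73700.00 Cr = 560.00 Cr subject; 5% × 560.00 Cr = 28.00 Cr
Total: 230.45 Cr + 28.00 Cr = 258.45 Cr

258.45 Cr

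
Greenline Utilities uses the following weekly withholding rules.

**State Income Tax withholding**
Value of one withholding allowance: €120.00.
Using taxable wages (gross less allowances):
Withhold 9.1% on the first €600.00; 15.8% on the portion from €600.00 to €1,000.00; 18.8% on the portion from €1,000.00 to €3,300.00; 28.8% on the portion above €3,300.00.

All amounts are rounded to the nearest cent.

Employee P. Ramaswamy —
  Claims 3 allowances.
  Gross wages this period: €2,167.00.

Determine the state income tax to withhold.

State Income Tax: taxable = €2,167.00 − 3×€120.00 = €1,807.00
  €117.80 + 18.8% × (€1,807.00 − €1,000.00) = €117.80 + 18.8% × €807.00 = €269.52

€269.52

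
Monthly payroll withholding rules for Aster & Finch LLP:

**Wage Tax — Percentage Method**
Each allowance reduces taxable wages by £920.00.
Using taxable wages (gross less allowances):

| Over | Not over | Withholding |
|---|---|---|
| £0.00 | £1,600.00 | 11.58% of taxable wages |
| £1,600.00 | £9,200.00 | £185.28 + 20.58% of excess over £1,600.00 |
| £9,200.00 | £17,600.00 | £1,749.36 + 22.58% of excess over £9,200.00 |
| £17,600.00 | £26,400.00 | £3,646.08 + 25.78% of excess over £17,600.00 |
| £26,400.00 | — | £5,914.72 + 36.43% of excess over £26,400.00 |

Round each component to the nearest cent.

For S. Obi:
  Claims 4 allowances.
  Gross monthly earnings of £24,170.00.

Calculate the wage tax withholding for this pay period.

Wage Tax: taxable = £24,170.00 − 4×£920.00 = £20,490.00
  £3,646.08 + 25.78% × (£20,490.00 − £17,600.00) = £3,646.08 + 25.78% × £2,890.00 = £4,391.12

£4,391.12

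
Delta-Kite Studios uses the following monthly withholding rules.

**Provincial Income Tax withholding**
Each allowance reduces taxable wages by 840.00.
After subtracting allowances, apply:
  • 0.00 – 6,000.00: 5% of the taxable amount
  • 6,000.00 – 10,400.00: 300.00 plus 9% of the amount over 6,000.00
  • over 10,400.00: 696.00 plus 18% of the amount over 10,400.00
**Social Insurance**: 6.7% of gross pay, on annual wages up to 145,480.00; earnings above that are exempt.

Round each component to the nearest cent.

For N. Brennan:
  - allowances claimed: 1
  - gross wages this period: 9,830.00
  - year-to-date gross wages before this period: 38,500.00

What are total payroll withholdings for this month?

Provincial Income Tax: taxable = 9,830.00 − 1×840.00 = 8,990.00
  300.00 + 9% × (8,990.00 − 6,000.00) = 300.00 + 9% × 2,990.00 = 569.10
Social Insurance: 6.7% × 9,830.00 = 658.61
Total: 569.10 + 658.61 = 1,227.71

1,227.71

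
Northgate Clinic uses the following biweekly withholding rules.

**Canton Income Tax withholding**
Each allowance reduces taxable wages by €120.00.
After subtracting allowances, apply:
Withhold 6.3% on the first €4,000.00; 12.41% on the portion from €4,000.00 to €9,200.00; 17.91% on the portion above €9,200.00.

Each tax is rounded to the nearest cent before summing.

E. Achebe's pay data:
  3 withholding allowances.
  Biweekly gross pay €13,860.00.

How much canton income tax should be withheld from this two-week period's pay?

€1,667.45

Canton Income Tax: taxable = €13,860.00 − 3×€120.00 = €13,500.00
  €897.32 + 17.91% × (€13,500.00 − €9,200.00) = €897.32 + 17.91% × €4,300.00 = €1,667.45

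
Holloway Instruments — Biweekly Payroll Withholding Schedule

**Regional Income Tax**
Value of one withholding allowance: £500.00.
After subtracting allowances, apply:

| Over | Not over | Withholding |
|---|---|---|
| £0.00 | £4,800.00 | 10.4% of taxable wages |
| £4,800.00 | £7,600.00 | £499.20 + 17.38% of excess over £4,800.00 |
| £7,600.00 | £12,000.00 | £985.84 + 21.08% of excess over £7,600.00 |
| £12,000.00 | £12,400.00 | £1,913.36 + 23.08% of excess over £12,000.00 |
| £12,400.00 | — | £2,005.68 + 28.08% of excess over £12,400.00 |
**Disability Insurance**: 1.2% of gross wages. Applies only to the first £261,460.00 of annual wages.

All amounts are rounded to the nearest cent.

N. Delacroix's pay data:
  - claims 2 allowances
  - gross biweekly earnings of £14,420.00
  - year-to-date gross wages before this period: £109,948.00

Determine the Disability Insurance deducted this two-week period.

£173.04

Disability Insurance: 1.2% × £14,420.00 = £173.04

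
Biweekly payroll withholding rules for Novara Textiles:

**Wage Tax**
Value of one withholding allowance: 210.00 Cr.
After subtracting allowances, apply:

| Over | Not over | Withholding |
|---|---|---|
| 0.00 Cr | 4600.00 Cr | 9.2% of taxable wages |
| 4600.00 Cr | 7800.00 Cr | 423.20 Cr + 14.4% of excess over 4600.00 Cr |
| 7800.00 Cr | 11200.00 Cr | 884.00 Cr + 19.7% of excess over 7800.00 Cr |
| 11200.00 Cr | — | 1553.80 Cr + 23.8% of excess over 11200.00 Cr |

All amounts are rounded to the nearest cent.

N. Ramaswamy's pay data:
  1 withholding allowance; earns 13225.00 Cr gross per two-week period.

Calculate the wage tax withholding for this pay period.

1985.77 Cr

Wage Tax: taxable = 13225.00 Cr − 1×210.00 Cr = 13015.00 Cr
  1553.80 Cr + 23.8% × (13015.00 Cr − 11200.00 Cr) = 1553.80 Cr + 23.8% × 1815.00 Cr = 1985.77 Cr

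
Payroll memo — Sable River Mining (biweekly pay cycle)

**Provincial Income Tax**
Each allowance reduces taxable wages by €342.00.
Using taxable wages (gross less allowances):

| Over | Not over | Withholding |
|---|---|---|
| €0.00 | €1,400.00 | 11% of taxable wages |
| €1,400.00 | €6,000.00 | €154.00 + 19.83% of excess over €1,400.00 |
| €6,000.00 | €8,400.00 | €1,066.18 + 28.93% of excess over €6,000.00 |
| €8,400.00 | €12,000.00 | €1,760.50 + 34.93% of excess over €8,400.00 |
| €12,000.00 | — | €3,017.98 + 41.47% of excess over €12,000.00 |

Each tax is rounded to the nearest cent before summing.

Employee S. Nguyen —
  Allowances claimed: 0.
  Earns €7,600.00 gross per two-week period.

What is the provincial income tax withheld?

€1,529.06

Provincial Income Tax: taxable = €7,600.00
  €1,066.18 + 28.93% × (€7,600.00 − €6,000.00) = €1,066.18 + 28.93% × €1,600.00 = €1,529.06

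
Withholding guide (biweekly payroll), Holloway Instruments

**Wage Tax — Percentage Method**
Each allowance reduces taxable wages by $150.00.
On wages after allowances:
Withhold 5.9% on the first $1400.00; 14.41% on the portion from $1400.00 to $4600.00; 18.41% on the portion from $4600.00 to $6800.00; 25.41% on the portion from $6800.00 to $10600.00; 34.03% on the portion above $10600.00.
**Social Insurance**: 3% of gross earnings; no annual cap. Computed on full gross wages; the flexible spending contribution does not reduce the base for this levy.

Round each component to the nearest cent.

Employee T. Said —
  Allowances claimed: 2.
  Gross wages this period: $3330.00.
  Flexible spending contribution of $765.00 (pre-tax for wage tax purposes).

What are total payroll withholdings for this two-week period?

$307.15

Wage Tax: taxable = $3330.00 − $765.00 − 2×$150.00 = $2265.00
  $82.60 + 14.41% × ($2265.00 − $1400.00) = $82.60 + 14.41% × $865.00 = $207.25
Social Insurance: 3% × $3330.00 = $99.90
Total: $207.25 + $99.90 = $307.15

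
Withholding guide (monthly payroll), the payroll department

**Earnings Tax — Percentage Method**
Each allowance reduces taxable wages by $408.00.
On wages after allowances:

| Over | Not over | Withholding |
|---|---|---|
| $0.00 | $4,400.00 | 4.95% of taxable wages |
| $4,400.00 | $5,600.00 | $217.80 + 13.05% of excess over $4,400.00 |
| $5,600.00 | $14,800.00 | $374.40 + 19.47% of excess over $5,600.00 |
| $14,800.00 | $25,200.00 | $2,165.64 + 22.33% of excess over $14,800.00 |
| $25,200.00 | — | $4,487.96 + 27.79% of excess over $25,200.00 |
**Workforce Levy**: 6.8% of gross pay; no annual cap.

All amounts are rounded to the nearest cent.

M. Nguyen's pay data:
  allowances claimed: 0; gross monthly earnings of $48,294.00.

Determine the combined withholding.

$14,189.77

Earnings Tax: taxable = $48,294.00
  $4,487.96 + 27.79% × ($48,294.00 − $25,200.00) = $4,487.96 + 27.79% × $23,094.00 = $10,905.78
Workforce Levy: 6.8% × $48,294.00 = $3,283.99
Total: $10,905.78 + $3,283.99 = $14,189.77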